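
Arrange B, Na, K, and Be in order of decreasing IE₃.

Be > Na > K > B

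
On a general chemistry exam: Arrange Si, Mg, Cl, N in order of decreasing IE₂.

N > Cl > Si > Mg

Consider each +1 ion: Si⁺ still has 3 valence electrons; Mg⁺ still has 1 valence electron; Cl⁺ still has 6 valence electrons; N⁺ still has 4 valence electrons.
All are still removing valence electrons, so compare the +1 ions as you would atoms: IE_2 generally rises across a period (higher Z_eff) and falls down a group (larger shell), subject to the usual subshell exceptions.
Valence configurations: Si⁺ [Ne]3s²3p¹, Mg⁺ [Ne]3s¹, Cl⁺ [Ne]3s²3p⁴, N⁺ [He]2s²2p².
Tabulated IE_2 (kJ/mol): Si 1577, Mg 1451, Cl 2298, N 2856.
Putting it together, IE_2: Mg < Si < Cl < N.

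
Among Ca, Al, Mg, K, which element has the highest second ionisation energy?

IE_2 is the cost of taking one more electron from the +1 cation: Ca⁺ still has 1 valence electron; Al⁺ still has 2 valence electrons; Mg⁺ still has 1 valence electron; K⁺ is the bare [Ar] core.
Pulling an electron out of a noble-gas core costs far more than removing a remaining valence electron, so K sits at the high end of IE_2.
Valence configurations: Ca⁺ [Ar]4s¹, Al⁺ [Ne]3s², Mg⁺ [Ne]3s¹.
Approximate IE_2 values (kJ/mol): Ca 1145, Al 1817, Mg 1451, K 3052.
Putting it together, IE_2: Ca < Mg < Al < K.

K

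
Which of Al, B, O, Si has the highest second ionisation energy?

O

The second ionization energy removes an electron from the +1 ion. For each element: Al⁺ still has 2 valence electrons; B⁺ still has 2 valence electrons; O⁺ still has 5 valence electrons; Si⁺ still has 3 valence electrons.
All are still removing valence electrons, so compare the +1 ions as you would atoms: IE_2 generally rises across a period (higher Z_eff) and falls down a group (larger shell), subject to the usual subshell exceptions.
Valence configurations: Al⁺ [Ne]3s², B⁺ [He]2s², O⁺ [He]2s²2p³, Si⁺ [Ne]3s²3p¹.
Si⁺ loses a lone 3p electron whereas Al⁺ must break into a filled 3s² pair, so IE_2(Al) > IE_2(Si) even though Si has the higher nuclear charge.
The numbers (kJ/mol): Al 1817, B 2427, O 3388, Si 1577.
Putting it together, IE_2: Si < Al < B < O.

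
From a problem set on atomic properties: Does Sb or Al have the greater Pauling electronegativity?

Smaller atoms with higher effective nuclear charge are more electronegative.
Neither a single period nor a single group — weigh both effects.
Sb > Al: the two effects oppose for this pair; the across-period effect wins (2.05 vs 1.61).
For reference (Pauling): Al 1.61, Sb 2.05.
So Sb has the greater Pauling electronegativity (Sb > Al).

Sb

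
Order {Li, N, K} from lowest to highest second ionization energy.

Consider each +1 ion: Li⁺ is the bare [He] core; N⁺ still has 4 valence electrons; K⁺ is the bare [Ar] core.
Core electrons are held far more tightly than valence electrons, so K and Li top the IE_2 order.
The numbers (kJ/mol): Li 7298, N 2856, K 3052.
Overall IE_2 order: N < K < Li.

N < K < Li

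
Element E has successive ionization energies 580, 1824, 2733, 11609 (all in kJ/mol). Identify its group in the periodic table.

Look for the largest jump between consecutive ionization energies: IE4/IE3 ≈ 4.2, far larger than any earlier ratio.
That jump marks the point where a core electron is being removed. So the atom has 3 valence electrons.
A main-group element with 3 valence electrons is in group 13.

Group 13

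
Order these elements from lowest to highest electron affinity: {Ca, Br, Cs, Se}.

Ca < Cs < Se < Br

Ca is in period 4, group 2; Se is in period 4, group 16; Br is in period 4, group 17; Cs is in period 6, group 1.
Adding an electron releases more energy for atoms nearer the top right (short of the noble gases).
These span different periods and groups, so the two trends combine.
Cs > Ca: this pair runs against the simple trend — see the exception note.
Se > Cs: relative to Cs, both the across-period and down-group shifts push Se's electron affinity up.
Br > Se: Br lies to the right of Se in period 4, so the across-period effect alone puts Br higher.
Note the exception: Cs has a higher electron affinity than Ca, contrary to the simple trend — adding an electron to Ca (ns²) has to open a new, higher-energy np subshell, which is unfavourable.
For reference (kJ/mol): Ca 2, Se 195, Br 325, Cs 46.
So from lowest to highest: Ca < Cs < Se < Br.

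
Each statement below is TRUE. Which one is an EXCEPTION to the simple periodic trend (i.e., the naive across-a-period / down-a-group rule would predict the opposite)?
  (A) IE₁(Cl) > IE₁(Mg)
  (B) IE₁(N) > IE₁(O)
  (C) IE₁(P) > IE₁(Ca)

(B)

The general trend: IE₁ increases across a period and decreases down a group.
(A) Cl (period 3, group 17) vs Mg (period 3, group 2): the stated order agrees with the simple trend.
(B) N (period 2, group 15) vs O (period 2, group 16): the stated order contradicts the simple trend.
(C) P (period 3, group 15) vs Ca (period 4, group 2): the stated order agrees with the simple trend.
The exception is (B): pairing an electron in O's 2p⁴ costs repulsion energy, so O ionizes more easily than half-filled N (2p³).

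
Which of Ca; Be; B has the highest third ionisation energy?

Be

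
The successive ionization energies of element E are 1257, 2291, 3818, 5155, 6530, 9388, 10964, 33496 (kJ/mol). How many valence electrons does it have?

Look for the largest jump between consecutive ionization energies: IE8/IE7 ≈ 3.1, far larger than any earlier ratio.
That jump marks the point where a core electron is being removed. So the atom has 7 valence electrons.

7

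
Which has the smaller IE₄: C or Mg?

C

The fourth ionization energy removes an electron from the +3 ion. For each element: C³⁺ still has 1 valence electron; Mg³⁺ is already 1 electron into the core.
Core electrons are held far more tightly than valence electrons, so Mg tops the IE_4 order.
Approximate IE_4 values (kJ/mol): C 6223, Mg 10543.
Overall IE_4 order: C < Mg.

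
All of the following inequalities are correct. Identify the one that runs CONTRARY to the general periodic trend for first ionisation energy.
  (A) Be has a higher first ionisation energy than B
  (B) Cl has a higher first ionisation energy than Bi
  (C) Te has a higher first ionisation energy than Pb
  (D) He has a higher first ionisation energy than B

(A)

The general trend: first ionisation energy increases across a period and decreases down a group.
(A) Be (period 2, group 2) vs B (period 2, group 13): the stated order contradicts the simple trend.
(B) Cl (period 3, group 17) vs Bi (period 6, group 15): the stated order agrees with the simple trend.
(C) Te (period 5, group 16) vs Pb (period 6, group 14): the stated order agrees with the simple trend.
(D) He (period 1, group 18) vs B (period 2, group 13): the stated order agrees with the simple trend.
The exception is (A): removing B's lone 2p electron is easier than breaking Be's filled 2s².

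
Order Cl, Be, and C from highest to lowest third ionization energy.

Be > C > Cl

After 2 electrons have been removed, what remains? Cl²⁺ still has 5 valence electrons; Be²⁺ is the bare [He] core; C²⁺ still has 2 valence electrons.
Breaking into a closed-shell core is much more expensive than removing a leftover valence electron — Be has the largest IE_3 here.
Valence configurations: Cl²⁺ [Ne]3s²3p³, C²⁺ [He]2s².
The numbers (kJ/mol): Cl 3822, Be 14849, C 4620.
Overall IE_3 order: Cl < C < Be.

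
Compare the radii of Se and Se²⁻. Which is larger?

Se²⁻

Forming Se²⁻ adds 2 electrons to Se. More electron–electron repulsion in the same shell, with unchanged nuclear charge, lets the cloud expand.
An anion is larger than its parent atom: Se²⁻ > Se.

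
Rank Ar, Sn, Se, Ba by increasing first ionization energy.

Ba < Sn < Se < Ar

Removing the outermost electron gets harder across a period and easier down a group.
These span different periods and groups, so the two trends combine.
Sn > Ba: relative to Ba, both the across-period and down-group shifts push Sn's first ionization energy up.
Se > Sn: both effects reinforce here, so Se is clearly the higher of the two.
Ar > Se: both effects reinforce here, so Ar is clearly the higher of the two.
Approximate values (kJ/mol): Ar 1521, Se 941, Sn 709, Ba 503.
So from lowest to highest: Ba < Sn < Se < Ar.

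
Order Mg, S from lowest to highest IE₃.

S < Mg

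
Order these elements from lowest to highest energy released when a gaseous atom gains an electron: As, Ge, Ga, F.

Atoms with high Z_eff and room in the valence shell (especially the halogens) have the most exothermic electron affinities.
Neither a single period nor a single group — weigh both effects.
As > Ga: As lies to the right of Ga in period 4, so the across-period effect alone puts As higher.
Ge > As: this pair runs against the simple trend — see the exception note.
F > Ge: relative to Ge, both the across-period and down-group shifts push F's electron affinity up.
Note the exception: Ge has a higher electron affinity than As, contrary to the simple trend — adding an electron to As's half-filled 4p³ is unfavourable, so Ge (4p²) has the more exothermic EA.
For reference (kJ/mol): F 328, Ga 29, Ge 119, As 78.
So from lowest to highest: Ga < As < Ge < F.

Ga < As < Ge < F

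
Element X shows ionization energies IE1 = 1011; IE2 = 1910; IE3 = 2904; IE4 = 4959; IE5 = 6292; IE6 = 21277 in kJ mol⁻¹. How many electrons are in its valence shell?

Look for the largest jump between consecutive ionization energies: IE6/IE5 ≈ 3.4, far larger than any earlier ratio.
That jump marks the point where a core electron is being removed. So the atom has 5 valence electrons.

5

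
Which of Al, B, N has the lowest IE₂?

The second ionization energy removes an electron from the +1 ion. For each element: Al⁺ still has 2 valence electrons; B⁺ still has 2 valence electrons; N⁺ still has 4 valence electrons.
All are still removing valence electrons, so compare the +1 ions as you would atoms: IE_2 generally rises across a period (higher Z_eff) and falls down a group (larger shell), subject to the usual subshell exceptions.
Valence configurations: Al⁺ [Ne]3s², B⁺ [He]2s², N⁺ [He]2s²2p².
Approximate IE_2 values (kJ/mol): Al 1817, B 2427, N 2856.
Overall IE_2 order: Al < B < N.

Al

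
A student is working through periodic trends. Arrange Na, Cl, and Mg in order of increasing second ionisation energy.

After 1 electron has been removed, what remains? Na⁺ is the bare [Ne] core; Cl⁺ still has 6 valence electrons; Mg⁺ still has 1 valence electron.
Core electrons are held far more tightly than valence electrons, so Na tops the IE_2 order.
Valence configurations: Cl⁺ [Ne]3s²3p⁴, Mg⁺ [Ne]3s¹.
Tabulated IE_2 (kJ/mol): Na 4562, Cl 2298, Mg 1451.
So the second ionization energies run Mg < Cl < Na.

Mg < Cl < Na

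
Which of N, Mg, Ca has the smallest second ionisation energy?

After 1 electron has been removed, what remains? N⁺ still has 4 valence electrons; Mg⁺ still has 1 valence electron; Ca⁺ still has 1 valence electron.
All are still removing valence electrons, so compare the +1 ions as you would atoms: IE_2 generally rises across a period (higher Z_eff) and falls down a group (larger shell), subject to the usual subshell exceptions.
Valence configurations: N⁺ [He]2s²2p², Mg⁺ [Ne]3s¹, Ca⁺ [Ar]4s¹.
Tabulated IE_2 (kJ/mol): N 2856, Mg 1451, Ca 1145.
Putting it together, IE_2: Ca < Mg < N.

Ca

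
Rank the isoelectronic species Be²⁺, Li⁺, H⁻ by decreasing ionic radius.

All of these have 2 electrons, so size is governed by nuclear charge alone: the more protons, the stronger the pull on the same electron cloud, and the smaller the ion.
Nuclear charges: Be²⁺ (Z=4), Li⁺ (Z=3), H⁻ (Z=1).
Largest to smallest: H⁻ > Li⁺ > Be²⁺.

H⁻, Li⁺, Be²⁺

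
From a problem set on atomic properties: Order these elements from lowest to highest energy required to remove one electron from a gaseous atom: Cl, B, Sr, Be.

Sr, B, Be, Cl

Removing the outermost electron gets harder across a period and easier down a group.
Here both period and group differ, so the two effects have to be weighed against each other.
B > Sr: both effects reinforce here, so B is clearly the higher of the two.
Be > B: this pair runs against the simple trend — see the exception note.
Cl > Be: the two effects oppose for this pair; the across-period effect wins (1251 vs 900 kJ/mol).
Note the exception: Be has a higher first ionization energy than B, contrary to the simple trend — removing B's lone 2p electron is easier than breaking Be's filled 2s².
Approximate values (kJ/mol): Be 900, B 801, Cl 1251, Sr 550.
So from lowest to highest: Sr < B < Be < Cl.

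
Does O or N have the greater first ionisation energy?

N

N is in period 2, group 15; O is in period 2, group 16.
Across a period the outer electron is held more tightly (higher IE₁); down a group it sits in a higher shell, more shielded, and comes off more easily.
All lie in period 2; the across-period trend (first ionization energy increases left to right) applies, with the exception below.
Note the exception: N has a higher first ionization energy than O, contrary to the simple trend — pairing an electron in O's 2p⁴ costs repulsion energy, so O ionizes more easily than half-filled N (2p³).
Tabulated first ionization energy (kJ/mol): N 1402, O 1314.
So N has the greater first ionisation energy (N > O).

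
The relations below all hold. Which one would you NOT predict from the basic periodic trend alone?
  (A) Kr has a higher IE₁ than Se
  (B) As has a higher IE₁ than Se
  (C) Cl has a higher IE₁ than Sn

(B)

The general trend: IE₁ increases across a period and decreases down a group.
(A) Kr (period 4, group 18) vs Se (period 4, group 16): the stated order agrees with the simple trend.
(B) As (period 4, group 15) vs Se (period 4, group 16): the stated order contradicts the simple trend.
(C) Cl (period 3, group 17) vs Sn (period 5, group 14): the stated order agrees with the simple trend.
The exception is (B): Se (4p⁴) ionizes more easily than half-filled As (4p³).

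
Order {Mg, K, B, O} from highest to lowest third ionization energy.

Consider each +2 ion: Mg²⁺ is the bare [Ne] core; K²⁺ is already 1 electron into the core; B²⁺ still has 1 valence electron; O²⁺ still has 4 valence electrons.
Usually core removal costs more than valence removal, but here the competition is close: a tightly held n=2 valence electron can cost more to remove than an n=3 core electron, so the actual values have to decide it.
Valence configurations: B²⁺ [He]2s¹, O²⁺ [He]2s²2p².
Approximate IE_3 values (kJ/mol): Mg 7733, K 4420, B 3660, O 5300.
So the third ionization energies run B < K < O < Mg.

Mg > O > K > B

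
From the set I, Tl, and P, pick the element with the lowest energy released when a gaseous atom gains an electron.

P is in period 3, group 15; I is in period 5, group 17; Tl is in period 6, group 13.
EA tends to increase across a period and decrease down a group, though the pattern is less regular than for IE or radius.
Here both period and group differ, so the two effects have to be weighed against each other.
P > Tl: both effects reinforce here, so P is clearly the higher of the two.
I > P: period and group pull opposite ways; the across-period shift dominates (295 vs 72 kJ/mol).
Tabulated electron affinity (kJ/mol): P 72, I 295, Tl 19.
The lowest energy released when a gaseous atom gains an electron among these belongs to Tl.

Tl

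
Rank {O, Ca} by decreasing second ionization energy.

O > Ca

The second ionization energy removes an electron from the +1 ion. For each element: O⁺ still has 5 valence electrons; Ca⁺ still has 1 valence electron.
All are still removing valence electrons, so compare the +1 ions as you would atoms: IE_2 generally rises across a period (higher Z_eff) and falls down a group (larger shell), subject to the usual subshell exceptions.
Valence configurations: O⁺ [He]2s²2p³, Ca⁺ [Ar]4s¹.
The numbers (kJ/mol): O 3388, Ca 1145.
So the second ionization energies run Ca < O.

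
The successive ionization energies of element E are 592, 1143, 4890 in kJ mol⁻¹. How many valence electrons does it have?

Look for the largest jump between consecutive ionization energies: IE3/IE2 ≈ 4.3, far larger than any earlier ratio.
That jump marks the point where a core electron is being removed. So the atom has 2 valence electrons.

2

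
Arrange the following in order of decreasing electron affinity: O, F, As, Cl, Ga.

Cl > F > O > As > Ga

O is in period 2, group 16; F is in period 2, group 17; Cl is in period 3, group 17; Ga is in period 4, group 13; As is in period 4, group 15.
Electron affinity generally becomes more exothermic across a period toward the halogens and less exothermic down a group.
Neither a single period nor a single group — weigh both effects.
As > Ga: As lies to the right of Ga in period 4, so the across-period effect alone puts As higher.
O > As: relative to As, both the across-period and down-group shifts push O's electron affinity up.
F > O: F lies to the right of O in period 2, so the across-period effect alone puts F higher.
Cl > F: this pair runs against the simple trend — see the exception note.
Note the exception: Cl has a higher electron affinity than F, contrary to the simple trend — F's small 2p subshell makes the incoming electron feel strong e⁻–e⁻ repulsion, so Cl actually releases more energy on gaining an electron.
Approximate values (kJ/mol): O 141, F 328, Cl 349, Ga 29, As 78.
So from highest to lowest: Cl > F > O > As > Ga.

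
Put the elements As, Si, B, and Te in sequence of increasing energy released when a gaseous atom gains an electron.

B is in period 2, group 13; Si is in period 3, group 14; As is in period 4, group 15; Te is in period 5, group 16.
Electron affinity generally becomes more exothermic across a period toward the halogens and less exothermic down a group.
A diagonal step moves right (one effect) and down (the opposite effect) at once.
As > B: the two effects oppose for this pair; the across-period effect wins (78 vs 27 kJ/mol).
Si > As: period and group pull opposite ways; the down-group shift dominates (134 vs 78 kJ/mol).
Te > Si: the two effects oppose for this pair; the across-period effect wins (190 vs 134 kJ/mol).
Approximate values (kJ/mol): B 27, Si 134, As 78, Te 190.
So from lowest to highest: B < As < Si < Te.

B < As < Si < Te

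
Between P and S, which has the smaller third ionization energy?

Consider each +2 ion: P²⁺ still has 3 valence electrons; S²⁺ still has 4 valence electrons.
All are still removing valence electrons, so compare the +2 ions as you would atoms: IE_3 generally rises across a period (higher Z_eff) and falls down a group (larger shell), subject to the usual subshell exceptions.
Valence configurations: P²⁺ [Ne]3s²3p¹, S²⁺ [Ne]3s²3p².
Tabulated IE_3 (kJ/mol): P 2914, S 3357.
Putting it together, IE_3: P < S.

P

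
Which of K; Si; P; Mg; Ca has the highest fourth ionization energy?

IE_4 is the cost of taking one more electron from the +3 cation: K³⁺ is already 2 electrons into the core; Si³⁺ still has 1 valence electron; P³⁺ still has 2 valence electrons; Mg³⁺ is already 1 electron into the core; Ca³⁺ is already 1 electron into the core.
Core electrons are held far more tightly than valence electrons, so K, Ca and Mg top the IE_4 order.
Valence configurations: Si³⁺ [Ne]3s¹, P³⁺ [Ne]3s².
The numbers (kJ/mol): K 5877, Si 4356, P 4964, Mg 10543, Ca 6491.
Hence IE_4: Si < P < K < Ca < Mg.

Mg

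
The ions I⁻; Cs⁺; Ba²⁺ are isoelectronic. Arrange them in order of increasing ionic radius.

Ba²⁺, Cs⁺, I⁻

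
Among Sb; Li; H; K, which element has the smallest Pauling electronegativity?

Smaller atoms with higher effective nuclear charge are more electronegative.
These span different periods and groups, so the two trends combine.
Li > K: they share group 1; the group trend gives Li the larger value.
Sb > Li: period and group pull opposite ways; the across-period shift dominates (2.05 vs 0.98).
H > Sb: the two effects oppose for this pair; the down-group effect wins (2.20 vs 2.05).
For reference (Pauling): H 2.20, Li 0.98, K 0.82, Sb 2.05.
The smallest Pauling electronegativity among these belongs to K.

K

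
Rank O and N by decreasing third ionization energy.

The third ionization energy removes an electron from the +2 ion. For each element: O²⁺ still has 4 valence electrons; N²⁺ still has 3 valence electrons.
All are still removing valence electrons, so compare the +2 ions as you would atoms: IE_3 generally rises across a period (higher Z_eff) and falls down a group (larger shell), subject to the usual subshell exceptions.
Valence configurations: O²⁺ [He]2s²2p², N²⁺ [He]2s²2p¹.
Tabulated IE_3 (kJ/mol): O 5300, N 4578.
Hence IE_3: N < O.

O, N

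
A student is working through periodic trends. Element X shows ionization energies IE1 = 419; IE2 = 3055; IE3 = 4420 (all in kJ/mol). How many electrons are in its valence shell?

Look for the largest jump between consecutive ionization energies: IE2/IE1 ≈ 7.3, far larger than any earlier ratio.
That jump marks the point where a core electron is being removed. So the atom has 1 valence electron.

1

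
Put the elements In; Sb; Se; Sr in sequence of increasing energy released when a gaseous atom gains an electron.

Se is in period 4, group 16; Sr is in period 5, group 2; In is in period 5, group 13; Sb is in period 5, group 15.
EA tends to increase across a period and decrease down a group, though the pattern is less regular than for IE or radius.
These span different periods and groups, so the two trends combine.
In > Sr: both are in period 5; the period trend gives In the larger value.
Sb > In: both are in period 5; the period trend gives Sb the larger value.
Se > Sb: both effects reinforce here, so Se is clearly the higher of the two.
For reference (kJ/mol): Se 195, Sr 5, In 29, Sb 103.
So from lowest to highest: Sr < In < Sb < Se.

Sr < In < Sb < Se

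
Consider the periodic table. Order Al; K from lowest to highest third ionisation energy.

Al < K

After 2 electrons have been removed, what remains? Al²⁺ still has 1 valence electron; K²⁺ is already 1 electron into the core.
Core electrons are held far more tightly than valence electrons, so K tops the IE_3 order.
The numbers (kJ/mol): Al 2745, K 4420.
Hence IE_3: Al < K.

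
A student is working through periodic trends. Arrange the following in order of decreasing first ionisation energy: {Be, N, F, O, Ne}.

Be is in period 2, group 2; N is in period 2, group 15; O is in period 2, group 16; F is in period 2, group 17; Ne is in period 2, group 18.
First ionization energy rises across a period (greater Z_eff holds electrons more tightly) and falls down a group (valence electrons are farther from the nucleus).
All lie in period 2; the across-period trend (first ionization energy increases left to right) applies, with the exception below.
Note the exception: N has a higher first ionization energy than O, contrary to the simple trend — pairing an electron in O's 2p⁴ costs repulsion energy, so O ionizes more easily than half-filled N (2p³).
Approximate values (kJ/mol): Be 900, N 1402, O 1314, F 1681, Ne 2081.
So from highest to lowest: Ne > F > N > O > Be.

Ne > F > N > O > Be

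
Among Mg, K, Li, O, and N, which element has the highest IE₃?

After 2 electrons have been removed, what remains? Mg²⁺ is the bare [Ne] core; K²⁺ is already 1 electron into the core; Li²⁺ is already 1 electron into the core; O²⁺ still has 4 valence electrons; N²⁺ still has 3 valence electrons.
Usually core removal costs more than valence removal, but here the competition is close: a tightly held n=2 valence electron can cost more to remove than an n=3 core electron, so the actual values have to decide it.
Valence configurations: O²⁺ [He]2s²2p², N²⁺ [He]2s²2p¹.
The numbers (kJ/mol): Mg 7733, K 4420, Li 11815, O 5300, N 4578.
Putting it together, IE_3: K < N < O < Mg < Li.

Li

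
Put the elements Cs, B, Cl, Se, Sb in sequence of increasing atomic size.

B < Cl < Se < Sb < Cs

B is in period 2, group 13; Cl is in period 3, group 17; Se is in period 4, group 16; Sb is in period 5, group 15; Cs is in period 6, group 1.
Across a period the added protons contract the valence shell; down a group each new principal shell makes the atom larger.
Here both period and group differ, so the two effects have to be weighed against each other.
Cl > B: the two effects oppose for this pair; the down-group effect wins (99 vs 85 pm).
Se > Cl: relative to Cl, both the across-period and down-group shifts push Se's atomic radius up.
Sb > Se: relative to Se, both the across-period and down-group shifts push Sb's atomic radius up.
Cs > Sb: relative to Sb, both the across-period and down-group shifts push Cs's atomic radius up.
Approximate values (pm): B 85, Cl 99, Se 116, Sb 140, Cs 232.
So from smallest to largest: B < Cl < Se < Sb < Cs.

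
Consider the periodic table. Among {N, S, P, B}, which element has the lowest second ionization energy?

IE_2 is the cost of taking one more electron from the +1 cation: N⁺ still has 4 valence electrons; S⁺ still has 5 valence electrons; P⁺ still has 4 valence electrons; B⁺ still has 2 valence electrons.
All are still removing valence electrons, so compare the +1 ions as you would atoms: IE_2 generally rises across a period (higher Z_eff) and falls down a group (larger shell), subject to the usual subshell exceptions.
Valence configurations: N⁺ [He]2s²2p², S⁺ [Ne]3s²3p³, P⁺ [Ne]3s²3p², B⁺ [He]2s².
The numbers (kJ/mol): N 2856, S 2252, P 1907, B 2427.
Putting it together, IE_2: P < S < B < N.

P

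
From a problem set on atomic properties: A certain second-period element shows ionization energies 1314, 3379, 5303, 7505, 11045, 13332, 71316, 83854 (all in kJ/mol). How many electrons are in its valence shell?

6

Look for the largest jump between consecutive ionization energies: IE7/IE6 ≈ 5.3, far larger than any earlier ratio.
That jump marks the point where a core electron is being removed. So the atom has 6 valence electrons.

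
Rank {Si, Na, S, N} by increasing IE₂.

Si, S, N, Na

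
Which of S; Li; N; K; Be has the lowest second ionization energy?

Be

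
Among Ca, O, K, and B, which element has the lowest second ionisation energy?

Ca

After 1 electron has been removed, what remains? Ca⁺ still has 1 valence electron; O⁺ still has 5 valence electrons; K⁺ is the bare [Ar] core; B⁺ still has 2 valence electrons.
Usually core removal costs more than valence removal, but here the competition is close: a tightly held n=2 valence electron can cost more to remove than an n=3 core electron, so the actual values have to decide it.
Valence configurations: Ca⁺ [Ar]4s¹, O⁺ [He]2s²2p³, B⁺ [He]2s².
Tabulated IE_2 (kJ/mol): Ca 1145, O 3388, K 3052, B 2427.
Hence IE_2: Ca < B < K < O.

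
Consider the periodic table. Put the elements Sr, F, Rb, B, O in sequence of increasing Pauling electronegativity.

Rb < Sr < B < O < F

B is in period 2, group 13; O is in period 2, group 16; F is in period 2, group 17; Rb is in period 5, group 1; Sr is in period 5, group 2.
Atoms toward the upper right of the periodic table pull bonding electrons most strongly.
Neither a single period nor a single group — weigh both effects.
Sr > Rb: Sr lies to the right of Rb in period 5, so the across-period effect alone puts Sr higher.
B > Sr: relative to Sr, both the across-period and down-group shifts push B's electronegativity up.
O > B: O lies to the right of B in period 2, so the across-period effect alone puts O higher.
F > O: both are in period 2; the period trend gives F the larger value.
Approximate values (Pauling): B 2.04, O 3.44, F 3.98, Rb 0.82, Sr 0.95.
So from lowest to highest: Rb < Sr < B < O < F.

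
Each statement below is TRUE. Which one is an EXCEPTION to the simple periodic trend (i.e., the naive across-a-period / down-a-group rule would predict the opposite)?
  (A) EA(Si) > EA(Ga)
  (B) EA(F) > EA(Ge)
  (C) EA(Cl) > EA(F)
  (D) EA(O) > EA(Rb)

(C)

The general trend: electron affinity increases across a period and decreases down a group.
(A) Si (period 3, group 14) vs Ga (period 4, group 13): the stated order agrees with the simple trend.
(B) F (period 2, group 17) vs Ge (period 4, group 14): the stated order agrees with the simple trend.
(C) Cl (period 3, group 17) vs F (period 2, group 17): the stated order contradicts the simple trend.
(D) O (period 2, group 16) vs Rb (period 5, group 1): the stated order agrees with the simple trend.
The exception is (C): F's small 2p subshell makes the incoming electron feel strong e⁻–e⁻ repulsion, so Cl actually releases more energy on gaining an electron.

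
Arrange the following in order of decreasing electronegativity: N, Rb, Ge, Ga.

N > Ge > Ga > Rb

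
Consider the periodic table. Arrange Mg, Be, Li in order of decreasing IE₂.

Li, Be, Mg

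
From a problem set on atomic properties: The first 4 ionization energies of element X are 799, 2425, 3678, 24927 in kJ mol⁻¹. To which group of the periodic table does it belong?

Look for the largest jump between consecutive ionization energies: IE4/IE3 ≈ 6.8, far larger than any earlier ratio.
That jump marks the point where a core electron is being removed. So the atom has 3 valence electrons.
A main-group element with 3 valence electrons is in group 13.

Group 13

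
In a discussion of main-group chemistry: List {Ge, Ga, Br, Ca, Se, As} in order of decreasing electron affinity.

Br > Se > Ge > As > Ga > Ca

Atoms with high Z_eff and room in the valence shell (especially the halogens) have the most exothermic electron affinities.
All lie in period 4; the across-period trend (electron affinity increases left to right) applies, with the exception below.
Note the exception: Ge has a higher electron affinity than As, contrary to the simple trend — adding an electron to As's half-filled 4p³ is unfavourable, so Ge (4p²) has the more exothermic EA.
Tabulated electron affinity (kJ/mol): Ca 2, Ga 29, Ge 119, As 78, Se 195, Br 325.
So from highest to lowest: Br > Se > Ge > As > Ga > Ca.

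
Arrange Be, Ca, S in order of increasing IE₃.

S < Ca < Be

The third ionization energy removes an electron from the +2 ion. For each element: Be²⁺ is the bare [He] core; Ca²⁺ is the bare [Ar] core; S²⁺ still has 4 valence electrons.
Breaking into a closed-shell core is much more expensive than removing a leftover valence electron — Ca and Be have the largest IE_3 here.
Tabulated IE_3 (kJ/mol): Be 14849, Ca 4912, S 3357.
Overall IE_3 order: S < Ca < Be.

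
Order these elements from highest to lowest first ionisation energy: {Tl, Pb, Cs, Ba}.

Pb, Tl, Ba, Cs

Cs is in period 6, group 1; Ba is in period 6, group 2; Tl is in period 6, group 13; Pb is in period 6, group 14.
First ionization energy rises across a period (greater Z_eff holds electrons more tightly) and falls down a group (valence electrons are farther from the nucleus).
All lie in period 6, so first ionization energy increases left to right.
So from highest to lowest: Pb > Tl > Ba > Cs.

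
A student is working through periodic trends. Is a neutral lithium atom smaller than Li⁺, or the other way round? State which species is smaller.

Forming Li⁺ removes 1 electron from Li. Fewer electrons for the same nuclear charge means less shielding and a higher Z_eff on the remaining electrons, and for main-group metals the entire outer shell is lost.
A cation is smaller than its parent atom: Li⁺ < Li.

Li⁺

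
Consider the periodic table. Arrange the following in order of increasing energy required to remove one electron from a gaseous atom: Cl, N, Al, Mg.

Al < Mg < Cl < N

N is in period 2, group 15; Mg is in period 3, group 2; Al is in period 3, group 13; Cl is in period 3, group 17.
Removing the outermost electron gets harder across a period and easier down a group.
Neither a single period nor a single group — weigh both effects.
Mg > Al: this pair runs against the simple trend — see the exception note.
Cl > Mg: Cl lies to the right of Mg in period 3, so the across-period effect alone puts Cl higher.
N > Cl: the two effects oppose for this pair; the down-group effect wins (1402 vs 1251 kJ/mol).
Note the exception: Mg has a higher first ionization energy than Al, contrary to the simple trend — Al's single 3p electron is easier to remove than one from Mg's filled 3s².
Tabulated first ionization energy (kJ/mol): N 1402, Mg 738, Al 578, Cl 1251.
So from lowest to highest: Al < Mg < Cl < N.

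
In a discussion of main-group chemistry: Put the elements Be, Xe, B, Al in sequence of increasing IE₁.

Be is in period 2, group 2; B is in period 2, group 13; Al is in period 3, group 13; Xe is in period 5, group 18.
First ionization energy rises across a period (greater Z_eff holds electrons more tightly) and falls down a group (valence electrons are farther from the nucleus).
These span different periods and groups, so the two trends combine.
B > Al: they share group 13; the group trend gives B the larger value.
Be > B: this pair runs against the simple trend — see the exception note.
Xe > Be: the two effects oppose for this pair; the across-period effect wins (1170 vs 900 kJ/mol).
Note the exception: Be has a higher first ionization energy than B, contrary to the simple trend — removing B's lone 2p electron is easier than breaking Be's filled 2s².
Tabulated first ionization energy (kJ/mol): Be 900, B 801, Al 578, Xe 1170.
So from lowest to highest: Al < B < Be < Xe.

Al, B, Be, Xe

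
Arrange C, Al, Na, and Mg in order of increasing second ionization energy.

Mg < Al < C < Na

After 1 electron has been removed, what remains? C⁺ still has 3 valence electrons; Al⁺ still has 2 valence electrons; Na⁺ is the bare [Ne] core; Mg⁺ still has 1 valence electron.
Core electrons are held far more tightly than valence electrons, so Na tops the IE_2 order.
Valence configurations: C⁺ [He]2s²2p¹, Al⁺ [Ne]3s², Mg⁺ [Ne]3s¹.
The numbers (kJ/mol): C 2353, Al 1817, Na 4562, Mg 1451.
So the second ionization energies run Mg < Al < C < Na.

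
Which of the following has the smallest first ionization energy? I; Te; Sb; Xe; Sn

Across a period the outer electron is held more tightly (higher IE₁); down a group it sits in a higher shell, more shielded, and comes off more easily.
All lie in period 5, so first ionization energy increases left to right.
The smallest first ionization energy among these belongs to Sn.

Sn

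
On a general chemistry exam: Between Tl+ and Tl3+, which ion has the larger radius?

Both ions have Z = 81 protons, but Tl3+ has lost more electrons, so its remaining electrons feel a larger effective nuclear charge per electron and are pulled in more tightly.
Higher positive charge → smaller ion, so Tl+ > Tl3+.

Tl+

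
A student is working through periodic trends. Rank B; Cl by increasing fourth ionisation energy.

After 3 electrons have been removed, what remains? B³⁺ is the bare [He] core; Cl³⁺ still has 4 valence electrons.
Core electrons are held far more tightly than valence electrons, so B tops the IE_4 order.
Approximate IE_4 values (kJ/mol): B 25026, Cl 5159.
Putting it together, IE_4: Cl < B.

Cl < B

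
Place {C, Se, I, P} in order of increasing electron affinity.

P, C, Se, I

C is in period 2, group 14; P is in period 3, group 15; Se is in period 4, group 16; I is in period 5, group 17.
Electron affinity generally becomes more exothermic across a period toward the halogens and less exothermic down a group.
These sit on a diagonal, where the across-period and down-group effects partly cancel.
C > P: the two effects oppose for this pair; the down-group effect wins (122 vs 72 kJ/mol).
Se > C: the two effects oppose for this pair; the across-period effect wins (195 vs 122 kJ/mol).
I > Se: period and group pull opposite ways; the across-period shift dominates (295 vs 195 kJ/mol).
For reference (kJ/mol): C 122, P 72, Se 195, I 295.
So from lowest to highest: P < C < Se < I.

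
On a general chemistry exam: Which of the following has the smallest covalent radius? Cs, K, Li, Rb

Radius decreases left→right (rising Z_eff, same n) and increases top→bottom (higher n).
All are in group 1, so atomic radius increases down the group.
The smallest covalent radius among these belongs to Li.

Li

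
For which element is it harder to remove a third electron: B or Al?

B

The third ionization energy removes an electron from the +2 ion. For each element: B²⁺ still has 1 valence electron; Al²⁺ still has 1 valence electron.
All are still removing valence electrons, so compare the +2 ions as you would atoms: IE_3 generally rises across a period (higher Z_eff) and falls down a group (larger shell), subject to the usual subshell exceptions.
Valence configurations: B²⁺ [He]2s¹, Al²⁺ [Ne]3s¹.
The numbers (kJ/mol): B 3660, Al 2745.
Hence IE_3: Al < B.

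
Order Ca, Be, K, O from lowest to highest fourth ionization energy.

K < Ca < O < Be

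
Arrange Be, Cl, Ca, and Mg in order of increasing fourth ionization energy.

The fourth ionization energy removes an electron from the +3 ion. For each element: Be³⁺ is already 1 electron into the core; Cl³⁺ still has 4 valence electrons; Ca³⁺ is already 1 electron into the core; Mg³⁺ is already 1 electron into the core.
Breaking into a closed-shell core is much more expensive than removing a leftover valence electron — Ca, Mg and Be have the largest IE_4 here.
Approximate IE_4 values (kJ/mol): Be 21007, Cl 5159, Ca 6491, Mg 10543.
Overall IE_4 order: Cl < Ca < Mg < Be.

Cl < Ca < Mg < Be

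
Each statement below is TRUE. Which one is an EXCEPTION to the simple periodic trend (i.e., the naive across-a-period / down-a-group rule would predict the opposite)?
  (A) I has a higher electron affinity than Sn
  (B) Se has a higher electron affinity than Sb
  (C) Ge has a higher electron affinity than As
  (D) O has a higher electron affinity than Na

(C)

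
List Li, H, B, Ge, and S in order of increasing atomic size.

H < B < S < Ge < Li

H is in period 1, group 1; Li is in period 2, group 1; B is in period 2, group 13; S is in period 3, group 16; Ge is in period 4, group 14.
Moving right in a period, electrons are added to the same shell under a stronger nuclear pull, so atoms get smaller; moving down, a new shell is opened and atoms get larger.
Neither a single period nor a single group — weigh both effects.
B > H: period and group pull opposite ways; the down-group shift dominates (85 vs 32 pm).
S > B: period and group pull opposite ways; the down-group shift dominates (103 vs 85 pm).
Ge > S: both effects reinforce here, so Ge is clearly the larger of the two.
Li > Ge: the two effects oppose for this pair; the across-period effect wins (133 vs 121 pm).
For reference (pm): H 32, Li 133, B 85, S 103, Ge 121.
So from smallest to largest: H < B < S < Ge < Li.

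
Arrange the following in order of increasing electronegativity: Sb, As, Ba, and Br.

Ba, Sb, As, Br

As is in period 4, group 15; Br is in period 4, group 17; Sb is in period 5, group 15; Ba is in period 6, group 2.
EN rises left→right (higher Z_eff, smaller atoms) and falls top→bottom (larger, more shielded atoms).
Here both period and group differ, so the two effects have to be weighed against each other.
Sb > Ba: both effects reinforce here, so Sb is clearly the higher of the two.
As > Sb: they share group 15; the group trend gives As the larger value.
Br > As: Br lies to the right of As in period 4, so the across-period effect alone puts Br higher.
For reference (Pauling): As 2.18, Br 2.96, Sb 2.05, Ba 0.89.
So from lowest to highest: Ba < Sb < As < Br.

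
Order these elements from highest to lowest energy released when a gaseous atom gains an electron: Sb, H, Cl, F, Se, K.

Cl, F, Se, Sb, H, K

Electron affinity generally becomes more exothermic across a period toward the halogens and less exothermic down a group.
Neither a single period nor a single group — weigh both effects.
H > K: H sits above K in group 1, so the down-group effect alone puts H higher.
Sb > H: the two effects oppose for this pair; the across-period effect wins (103 vs 73 kJ/mol).
Se > Sb: both effects reinforce here, so Se is clearly the higher of the two.
F > Se: both effects reinforce here, so F is clearly the higher of the two.
Cl > F: this pair runs against the simple trend — see the exception note.
Note the exception: Cl has a higher electron affinity than F, contrary to the simple trend — F's small 2p subshell makes the incoming electron feel strong e⁻–e⁻ repulsion, so Cl actually releases more energy on gaining an electron.
For reference (kJ/mol): H 73, F 328, Cl 349, K 48, Se 195, Sb 103.
So from highest to lowest: Cl > F > Se > Sb > H > K.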